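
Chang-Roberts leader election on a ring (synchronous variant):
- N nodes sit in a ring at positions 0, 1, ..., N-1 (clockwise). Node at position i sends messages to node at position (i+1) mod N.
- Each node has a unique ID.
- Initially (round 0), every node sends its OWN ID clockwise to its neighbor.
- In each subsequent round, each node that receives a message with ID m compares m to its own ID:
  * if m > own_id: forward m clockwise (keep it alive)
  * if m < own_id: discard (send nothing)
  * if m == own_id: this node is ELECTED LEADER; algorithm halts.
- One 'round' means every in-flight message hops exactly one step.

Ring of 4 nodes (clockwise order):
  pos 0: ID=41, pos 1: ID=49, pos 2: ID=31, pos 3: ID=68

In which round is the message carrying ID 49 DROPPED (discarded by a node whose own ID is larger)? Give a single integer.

Round 1: pos1(id49) recv 41: drop; pos2(id31) recv 49: fwd; pos3(id68) recv 31: drop; pos0(id41) recv 68: fwd
Round 2: pos3(id68) recv 49: drop; pos1(id49) recv 68: fwd
Round 3: pos2(id31) recv 68: fwd
Round 4: pos3(id68) recv 68: ELECTED
Message ID 49 originates at pos 1; dropped at pos 3 in round 2

Answer: 2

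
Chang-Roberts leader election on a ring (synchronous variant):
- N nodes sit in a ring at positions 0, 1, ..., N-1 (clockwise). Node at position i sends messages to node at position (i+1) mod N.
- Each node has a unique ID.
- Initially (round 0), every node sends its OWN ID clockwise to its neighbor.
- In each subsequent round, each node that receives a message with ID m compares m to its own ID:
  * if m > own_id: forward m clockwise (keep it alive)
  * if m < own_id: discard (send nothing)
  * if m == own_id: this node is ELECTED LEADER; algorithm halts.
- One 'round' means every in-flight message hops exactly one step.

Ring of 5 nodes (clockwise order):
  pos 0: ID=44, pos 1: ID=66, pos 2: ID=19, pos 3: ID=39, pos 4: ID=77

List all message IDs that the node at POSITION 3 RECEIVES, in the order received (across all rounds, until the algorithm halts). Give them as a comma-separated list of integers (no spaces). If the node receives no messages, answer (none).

Round 1: pos1(id66) recv 44: drop; pos2(id19) recv 66: fwd; pos3(id39) recv 19: drop; pos4(id77) recv 39: drop; pos0(id44) recv 77: fwd
Round 2: pos3(id39) recv 66: fwd; pos1(id66) recv 77: fwd
Round 3: pos4(id77) recv 66: drop; pos2(id19) recv 77: fwd
Round 4: pos3(id39) recv 77: fwd
Round 5: pos4(id77) recv 77: ELECTED

Answer: 19,66,77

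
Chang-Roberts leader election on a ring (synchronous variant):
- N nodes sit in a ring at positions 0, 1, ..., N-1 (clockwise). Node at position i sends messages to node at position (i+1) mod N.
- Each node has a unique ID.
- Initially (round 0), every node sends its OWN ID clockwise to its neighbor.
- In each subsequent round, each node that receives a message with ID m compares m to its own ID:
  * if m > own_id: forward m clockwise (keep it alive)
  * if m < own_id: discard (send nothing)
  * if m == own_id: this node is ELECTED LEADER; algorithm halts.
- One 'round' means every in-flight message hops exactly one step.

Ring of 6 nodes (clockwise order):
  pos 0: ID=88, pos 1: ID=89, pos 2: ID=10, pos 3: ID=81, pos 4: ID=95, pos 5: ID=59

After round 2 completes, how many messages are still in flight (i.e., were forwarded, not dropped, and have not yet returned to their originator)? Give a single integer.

Answer: 2

Derivation:
Round 1: pos1(id89) recv 88: drop; pos2(id10) recv 89: fwd; pos3(id81) recv 10: drop; pos4(id95) recv 81: drop; pos5(id59) recv 95: fwd; pos0(id88) recv 59: drop
Round 2: pos3(id81) recv 89: fwd; pos0(id88) recv 95: fwd
After round 2: 2 messages still in flight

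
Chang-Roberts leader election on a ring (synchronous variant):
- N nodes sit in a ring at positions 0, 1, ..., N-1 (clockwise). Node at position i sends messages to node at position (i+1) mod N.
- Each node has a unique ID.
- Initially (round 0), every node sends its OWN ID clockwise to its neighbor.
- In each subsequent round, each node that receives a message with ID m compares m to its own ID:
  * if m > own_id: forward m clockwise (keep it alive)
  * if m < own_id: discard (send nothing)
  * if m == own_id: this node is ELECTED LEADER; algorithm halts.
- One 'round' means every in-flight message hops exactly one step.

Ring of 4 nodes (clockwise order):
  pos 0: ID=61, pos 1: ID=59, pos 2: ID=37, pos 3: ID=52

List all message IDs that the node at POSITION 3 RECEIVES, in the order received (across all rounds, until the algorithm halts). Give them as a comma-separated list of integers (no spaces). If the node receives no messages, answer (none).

Round 1: pos1(id59) recv 61: fwd; pos2(id37) recv 59: fwd; pos3(id52) recv 37: drop; pos0(id61) recv 52: drop
Round 2: pos2(id37) recv 61: fwd; pos3(id52) recv 59: fwd
Round 3: pos3(id52) recv 61: fwd; pos0(id61) recv 59: drop
Round 4: pos0(id61) recv 61: ELECTED

Answer: 37,59,61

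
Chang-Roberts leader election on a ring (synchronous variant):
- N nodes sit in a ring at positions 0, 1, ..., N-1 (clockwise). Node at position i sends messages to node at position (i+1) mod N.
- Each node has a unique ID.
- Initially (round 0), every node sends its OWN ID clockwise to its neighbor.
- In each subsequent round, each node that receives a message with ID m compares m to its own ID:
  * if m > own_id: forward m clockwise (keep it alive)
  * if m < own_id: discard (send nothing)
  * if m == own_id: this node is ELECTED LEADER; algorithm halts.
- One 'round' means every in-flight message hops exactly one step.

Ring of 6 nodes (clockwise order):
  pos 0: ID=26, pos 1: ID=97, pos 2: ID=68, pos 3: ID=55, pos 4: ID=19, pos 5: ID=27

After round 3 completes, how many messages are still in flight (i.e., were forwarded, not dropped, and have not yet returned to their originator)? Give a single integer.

Round 1: pos1(id97) recv 26: drop; pos2(id68) recv 97: fwd; pos3(id55) recv 68: fwd; pos4(id19) recv 55: fwd; pos5(id27) recv 19: drop; pos0(id26) recv 27: fwd
Round 2: pos3(id55) recv 97: fwd; pos4(id19) recv 68: fwd; pos5(id27) recv 55: fwd; pos1(id97) recv 27: drop
Round 3: pos4(id19) recv 97: fwd; pos5(id27) recv 68: fwd; pos0(id26) recv 55: fwd
After round 3: 3 messages still in flight

Answer: 3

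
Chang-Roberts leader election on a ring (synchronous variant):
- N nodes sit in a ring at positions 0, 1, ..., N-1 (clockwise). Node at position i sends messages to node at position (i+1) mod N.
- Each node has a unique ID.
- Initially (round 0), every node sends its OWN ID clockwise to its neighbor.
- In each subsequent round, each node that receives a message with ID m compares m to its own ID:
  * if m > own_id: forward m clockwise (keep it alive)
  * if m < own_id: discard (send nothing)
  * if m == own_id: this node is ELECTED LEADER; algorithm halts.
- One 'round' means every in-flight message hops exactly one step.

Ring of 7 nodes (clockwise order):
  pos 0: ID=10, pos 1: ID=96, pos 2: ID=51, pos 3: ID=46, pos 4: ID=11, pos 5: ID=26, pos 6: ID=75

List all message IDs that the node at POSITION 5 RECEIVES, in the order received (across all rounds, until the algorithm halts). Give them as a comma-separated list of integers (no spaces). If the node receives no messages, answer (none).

Answer: 11,46,51,96

Derivation:
Round 1: pos1(id96) recv 10: drop; pos2(id51) recv 96: fwd; pos3(id46) recv 51: fwd; pos4(id11) recv 46: fwd; pos5(id26) recv 11: drop; pos6(id75) recv 26: drop; pos0(id10) recv 75: fwd
Round 2: pos3(id46) recv 96: fwd; pos4(id11) recv 51: fwd; pos5(id26) recv 46: fwd; pos1(id96) recv 75: drop
Round 3: pos4(id11) recv 96: fwd; pos5(id26) recv 51: fwd; pos6(id75) recv 46: drop
Round 4: pos5(id26) recv 96: fwd; pos6(id75) recv 51: drop
Round 5: pos6(id75) recv 96: fwd
Round 6: pos0(id10) recv 96: fwd
Round 7: pos1(id96) recv 96: ELECTED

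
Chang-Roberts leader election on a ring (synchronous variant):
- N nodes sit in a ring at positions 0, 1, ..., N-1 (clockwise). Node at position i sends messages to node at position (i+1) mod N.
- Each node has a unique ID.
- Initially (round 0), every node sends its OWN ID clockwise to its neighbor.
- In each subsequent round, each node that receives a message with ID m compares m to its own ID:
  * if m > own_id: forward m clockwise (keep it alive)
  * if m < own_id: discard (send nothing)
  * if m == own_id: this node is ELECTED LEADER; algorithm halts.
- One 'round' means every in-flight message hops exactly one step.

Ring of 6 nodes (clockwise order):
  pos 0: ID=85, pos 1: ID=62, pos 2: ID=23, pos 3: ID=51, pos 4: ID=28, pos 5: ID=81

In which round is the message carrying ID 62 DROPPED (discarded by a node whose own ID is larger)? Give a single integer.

Round 1: pos1(id62) recv 85: fwd; pos2(id23) recv 62: fwd; pos3(id51) recv 23: drop; pos4(id28) recv 51: fwd; pos5(id81) recv 28: drop; pos0(id85) recv 81: drop
Round 2: pos2(id23) recv 85: fwd; pos3(id51) recv 62: fwd; pos5(id81) recv 51: drop
Round 3: pos3(id51) recv 85: fwd; pos4(id28) recv 62: fwd
Round 4: pos4(id28) recv 85: fwd; pos5(id81) recv 62: drop
Round 5: pos5(id81) recv 85: fwd
Round 6: pos0(id85) recv 85: ELECTED
Message ID 62 originates at pos 1; dropped at pos 5 in round 4

Answer: 4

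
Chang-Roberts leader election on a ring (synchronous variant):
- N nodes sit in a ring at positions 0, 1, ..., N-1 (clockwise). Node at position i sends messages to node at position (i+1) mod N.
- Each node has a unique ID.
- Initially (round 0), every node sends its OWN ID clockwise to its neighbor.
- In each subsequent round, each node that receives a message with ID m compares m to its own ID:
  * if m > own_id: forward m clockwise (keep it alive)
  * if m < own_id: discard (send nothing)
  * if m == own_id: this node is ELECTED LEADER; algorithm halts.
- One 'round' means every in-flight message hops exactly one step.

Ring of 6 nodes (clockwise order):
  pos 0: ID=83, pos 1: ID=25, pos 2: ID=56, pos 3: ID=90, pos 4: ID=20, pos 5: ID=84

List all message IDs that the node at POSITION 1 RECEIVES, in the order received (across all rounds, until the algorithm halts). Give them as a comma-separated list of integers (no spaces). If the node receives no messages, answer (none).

Round 1: pos1(id25) recv 83: fwd; pos2(id56) recv 25: drop; pos3(id90) recv 56: drop; pos4(id20) recv 90: fwd; pos5(id84) recv 20: drop; pos0(id83) recv 84: fwd
Round 2: pos2(id56) recv 83: fwd; pos5(id84) recv 90: fwd; pos1(id25) recv 84: fwd
Round 3: pos3(id90) recv 83: drop; pos0(id83) recv 90: fwd; pos2(id56) recv 84: fwd
Round 4: pos1(id25) recv 90: fwd; pos3(id90) recv 84: drop
Round 5: pos2(id56) recv 90: fwd
Round 6: pos3(id90) recv 90: ELECTED

Answer: 83,84,90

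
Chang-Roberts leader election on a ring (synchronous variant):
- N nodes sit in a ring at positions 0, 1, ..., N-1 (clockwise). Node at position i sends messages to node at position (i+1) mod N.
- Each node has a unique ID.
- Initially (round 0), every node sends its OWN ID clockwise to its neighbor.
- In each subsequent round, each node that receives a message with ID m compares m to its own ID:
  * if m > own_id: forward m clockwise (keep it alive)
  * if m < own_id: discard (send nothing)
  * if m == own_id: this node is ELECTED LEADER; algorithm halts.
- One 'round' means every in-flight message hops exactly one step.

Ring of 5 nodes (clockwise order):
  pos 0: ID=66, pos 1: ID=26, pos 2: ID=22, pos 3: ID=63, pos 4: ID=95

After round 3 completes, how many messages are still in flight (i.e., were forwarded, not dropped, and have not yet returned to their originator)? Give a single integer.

Round 1: pos1(id26) recv 66: fwd; pos2(id22) recv 26: fwd; pos3(id63) recv 22: drop; pos4(id95) recv 63: drop; pos0(id66) recv 95: fwd
Round 2: pos2(id22) recv 66: fwd; pos3(id63) recv 26: drop; pos1(id26) recv 95: fwd
Round 3: pos3(id63) recv 66: fwd; pos2(id22) recv 95: fwd
After round 3: 2 messages still in flight

Answer: 2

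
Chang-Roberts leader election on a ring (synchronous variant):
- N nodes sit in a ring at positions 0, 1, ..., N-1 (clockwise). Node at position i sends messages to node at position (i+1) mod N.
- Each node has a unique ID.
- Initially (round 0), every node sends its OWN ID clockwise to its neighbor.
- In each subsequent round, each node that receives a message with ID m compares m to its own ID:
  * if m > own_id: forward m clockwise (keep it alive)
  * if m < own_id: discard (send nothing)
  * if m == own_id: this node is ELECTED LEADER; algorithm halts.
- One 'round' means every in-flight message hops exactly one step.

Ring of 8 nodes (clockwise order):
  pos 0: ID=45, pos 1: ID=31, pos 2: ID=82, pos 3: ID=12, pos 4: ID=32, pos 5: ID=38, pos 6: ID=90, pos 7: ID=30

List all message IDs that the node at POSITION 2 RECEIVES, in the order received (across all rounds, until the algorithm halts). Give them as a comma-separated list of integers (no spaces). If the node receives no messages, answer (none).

Round 1: pos1(id31) recv 45: fwd; pos2(id82) recv 31: drop; pos3(id12) recv 82: fwd; pos4(id32) recv 12: drop; pos5(id38) recv 32: drop; pos6(id90) recv 38: drop; pos7(id30) recv 90: fwd; pos0(id45) recv 30: drop
Round 2: pos2(id82) recv 45: drop; pos4(id32) recv 82: fwd; pos0(id45) recv 90: fwd
Round 3: pos5(id38) recv 82: fwd; pos1(id31) recv 90: fwd
Round 4: pos6(id90) recv 82: drop; pos2(id82) recv 90: fwd
Round 5: pos3(id12) recv 90: fwd
Round 6: pos4(id32) recv 90: fwd
Round 7: pos5(id38) recv 90: fwd
Round 8: pos6(id90) recv 90: ELECTED

Answer: 31,45,90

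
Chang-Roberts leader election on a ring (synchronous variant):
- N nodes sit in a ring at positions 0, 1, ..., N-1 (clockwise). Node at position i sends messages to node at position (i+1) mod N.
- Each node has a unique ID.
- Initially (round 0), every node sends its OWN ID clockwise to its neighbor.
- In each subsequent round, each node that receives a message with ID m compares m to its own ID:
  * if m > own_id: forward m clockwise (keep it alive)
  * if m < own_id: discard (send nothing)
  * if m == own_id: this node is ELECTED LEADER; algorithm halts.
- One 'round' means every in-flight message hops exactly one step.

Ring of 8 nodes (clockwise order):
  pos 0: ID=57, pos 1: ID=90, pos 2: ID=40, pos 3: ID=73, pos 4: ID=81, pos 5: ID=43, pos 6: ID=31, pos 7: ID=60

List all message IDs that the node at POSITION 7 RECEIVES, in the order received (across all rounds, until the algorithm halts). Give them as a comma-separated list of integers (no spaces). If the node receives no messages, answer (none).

Round 1: pos1(id90) recv 57: drop; pos2(id40) recv 90: fwd; pos3(id73) recv 40: drop; pos4(id81) recv 73: drop; pos5(id43) recv 81: fwd; pos6(id31) recv 43: fwd; pos7(id60) recv 31: drop; pos0(id57) recv 60: fwd
Round 2: pos3(id73) recv 90: fwd; pos6(id31) recv 81: fwd; pos7(id60) recv 43: drop; pos1(id90) recv 60: drop
Round 3: pos4(id81) recv 90: fwd; pos7(id60) recv 81: fwd
Round 4: pos5(id43) recv 90: fwd; pos0(id57) recv 81: fwd
Round 5: pos6(id31) recv 90: fwd; pos1(id90) recv 81: drop
Round 6: pos7(id60) recv 90: fwd
Round 7: pos0(id57) recv 90: fwd
Round 8: pos1(id90) recv 90: ELECTED

Answer: 31,43,81,90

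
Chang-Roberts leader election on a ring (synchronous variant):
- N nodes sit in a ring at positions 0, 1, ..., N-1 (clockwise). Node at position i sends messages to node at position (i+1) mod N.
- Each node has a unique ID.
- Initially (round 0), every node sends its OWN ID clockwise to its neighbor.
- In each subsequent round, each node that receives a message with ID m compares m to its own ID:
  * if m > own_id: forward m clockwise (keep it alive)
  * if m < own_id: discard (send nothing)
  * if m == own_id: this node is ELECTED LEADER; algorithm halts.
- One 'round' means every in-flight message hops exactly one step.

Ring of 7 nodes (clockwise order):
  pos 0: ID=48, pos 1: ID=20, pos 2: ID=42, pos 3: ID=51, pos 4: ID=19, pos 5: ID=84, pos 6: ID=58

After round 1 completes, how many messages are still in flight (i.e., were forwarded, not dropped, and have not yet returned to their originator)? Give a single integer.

Round 1: pos1(id20) recv 48: fwd; pos2(id42) recv 20: drop; pos3(id51) recv 42: drop; pos4(id19) recv 51: fwd; pos5(id84) recv 19: drop; pos6(id58) recv 84: fwd; pos0(id48) recv 58: fwd
After round 1: 4 messages still in flight

Answer: 4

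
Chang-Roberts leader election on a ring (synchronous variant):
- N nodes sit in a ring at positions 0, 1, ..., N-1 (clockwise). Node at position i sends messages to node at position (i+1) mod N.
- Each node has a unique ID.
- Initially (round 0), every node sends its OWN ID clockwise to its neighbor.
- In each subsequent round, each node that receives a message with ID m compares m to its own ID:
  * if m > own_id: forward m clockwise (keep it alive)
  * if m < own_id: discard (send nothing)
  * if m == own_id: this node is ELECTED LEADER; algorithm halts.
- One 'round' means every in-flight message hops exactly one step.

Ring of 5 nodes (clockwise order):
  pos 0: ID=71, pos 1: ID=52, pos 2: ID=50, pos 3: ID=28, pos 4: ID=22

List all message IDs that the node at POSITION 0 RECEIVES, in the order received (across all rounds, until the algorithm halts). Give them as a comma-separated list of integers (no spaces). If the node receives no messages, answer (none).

Answer: 22,28,50,52,71

Derivation:
Round 1: pos1(id52) recv 71: fwd; pos2(id50) recv 52: fwd; pos3(id28) recv 50: fwd; pos4(id22) recv 28: fwd; pos0(id71) recv 22: drop
Round 2: pos2(id50) recv 71: fwd; pos3(id28) recv 52: fwd; pos4(id22) recv 50: fwd; pos0(id71) recv 28: drop
Round 3: pos3(id28) recv 71: fwd; pos4(id22) recv 52: fwd; pos0(id71) recv 50: drop
Round 4: pos4(id22) recv 71: fwd; pos0(id71) recv 52: drop
Round 5: pos0(id71) recv 71: ELECTED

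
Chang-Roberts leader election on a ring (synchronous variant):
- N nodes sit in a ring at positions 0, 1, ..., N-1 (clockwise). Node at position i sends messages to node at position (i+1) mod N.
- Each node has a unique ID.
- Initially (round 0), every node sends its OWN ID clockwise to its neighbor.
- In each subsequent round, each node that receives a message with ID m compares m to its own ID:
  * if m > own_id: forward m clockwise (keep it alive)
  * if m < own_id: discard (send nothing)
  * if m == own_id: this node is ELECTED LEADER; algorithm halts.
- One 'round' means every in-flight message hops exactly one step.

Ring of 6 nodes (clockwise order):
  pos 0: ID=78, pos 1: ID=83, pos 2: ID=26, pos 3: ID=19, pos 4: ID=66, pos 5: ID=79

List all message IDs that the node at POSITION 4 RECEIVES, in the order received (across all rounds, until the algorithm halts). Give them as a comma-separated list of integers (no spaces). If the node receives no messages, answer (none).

Round 1: pos1(id83) recv 78: drop; pos2(id26) recv 83: fwd; pos3(id19) recv 26: fwd; pos4(id66) recv 19: drop; pos5(id79) recv 66: drop; pos0(id78) recv 79: fwd
Round 2: pos3(id19) recv 83: fwd; pos4(id66) recv 26: drop; pos1(id83) recv 79: drop
Round 3: pos4(id66) recv 83: fwd
Round 4: pos5(id79) recv 83: fwd
Round 5: pos0(id78) recv 83: fwd
Round 6: pos1(id83) recv 83: ELECTED

Answer: 19,26,83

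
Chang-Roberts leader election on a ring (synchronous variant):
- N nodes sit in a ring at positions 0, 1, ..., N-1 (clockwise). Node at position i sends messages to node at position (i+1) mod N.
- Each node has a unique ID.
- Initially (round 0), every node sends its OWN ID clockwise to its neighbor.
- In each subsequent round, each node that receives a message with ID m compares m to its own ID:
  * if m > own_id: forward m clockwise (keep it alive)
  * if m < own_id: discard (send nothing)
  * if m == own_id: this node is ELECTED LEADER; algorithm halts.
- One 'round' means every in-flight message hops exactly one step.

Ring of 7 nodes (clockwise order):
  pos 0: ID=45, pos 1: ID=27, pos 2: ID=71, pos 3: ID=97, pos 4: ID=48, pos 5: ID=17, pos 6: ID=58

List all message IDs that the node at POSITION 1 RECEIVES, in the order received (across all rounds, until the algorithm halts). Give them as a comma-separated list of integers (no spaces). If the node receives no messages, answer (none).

Round 1: pos1(id27) recv 45: fwd; pos2(id71) recv 27: drop; pos3(id97) recv 71: drop; pos4(id48) recv 97: fwd; pos5(id17) recv 48: fwd; pos6(id58) recv 17: drop; pos0(id45) recv 58: fwd
Round 2: pos2(id71) recv 45: drop; pos5(id17) recv 97: fwd; pos6(id58) recv 48: drop; pos1(id27) recv 58: fwd
Round 3: pos6(id58) recv 97: fwd; pos2(id71) recv 58: drop
Round 4: pos0(id45) recv 97: fwd
Round 5: pos1(id27) recv 97: fwd
Round 6: pos2(id71) recv 97: fwd
Round 7: pos3(id97) recv 97: ELECTED

Answer: 45,58,97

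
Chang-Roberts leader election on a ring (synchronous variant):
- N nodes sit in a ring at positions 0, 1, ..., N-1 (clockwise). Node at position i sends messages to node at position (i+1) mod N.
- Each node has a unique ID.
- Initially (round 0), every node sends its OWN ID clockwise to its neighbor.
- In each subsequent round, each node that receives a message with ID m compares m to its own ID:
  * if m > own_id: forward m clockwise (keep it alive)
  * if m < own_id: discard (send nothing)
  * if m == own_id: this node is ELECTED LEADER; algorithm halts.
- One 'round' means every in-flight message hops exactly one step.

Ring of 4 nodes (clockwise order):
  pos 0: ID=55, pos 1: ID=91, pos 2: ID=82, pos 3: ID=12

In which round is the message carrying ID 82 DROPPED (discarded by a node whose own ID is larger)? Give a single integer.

Answer: 3

Derivation:
Round 1: pos1(id91) recv 55: drop; pos2(id82) recv 91: fwd; pos3(id12) recv 82: fwd; pos0(id55) recv 12: drop
Round 2: pos3(id12) recv 91: fwd; pos0(id55) recv 82: fwd
Round 3: pos0(id55) recv 91: fwd; pos1(id91) recv 82: drop
Round 4: pos1(id91) recv 91: ELECTED
Message ID 82 originates at pos 2; dropped at pos 1 in round 3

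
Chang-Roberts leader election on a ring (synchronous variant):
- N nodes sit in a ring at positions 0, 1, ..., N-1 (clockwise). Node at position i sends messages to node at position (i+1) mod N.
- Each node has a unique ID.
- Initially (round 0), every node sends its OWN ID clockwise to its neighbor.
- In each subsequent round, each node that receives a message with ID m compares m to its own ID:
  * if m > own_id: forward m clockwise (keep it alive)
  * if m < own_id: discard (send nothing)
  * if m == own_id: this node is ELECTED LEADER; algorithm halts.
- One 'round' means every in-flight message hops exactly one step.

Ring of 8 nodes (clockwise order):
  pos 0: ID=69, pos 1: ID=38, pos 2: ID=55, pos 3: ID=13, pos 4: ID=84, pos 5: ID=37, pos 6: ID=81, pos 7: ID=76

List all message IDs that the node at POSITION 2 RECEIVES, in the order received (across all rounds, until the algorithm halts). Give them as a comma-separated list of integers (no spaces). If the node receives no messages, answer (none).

Answer: 38,69,76,81,84

Derivation:
Round 1: pos1(id38) recv 69: fwd; pos2(id55) recv 38: drop; pos3(id13) recv 55: fwd; pos4(id84) recv 13: drop; pos5(id37) recv 84: fwd; pos6(id81) recv 37: drop; pos7(id76) recv 81: fwd; pos0(id69) recv 76: fwd
Round 2: pos2(id55) recv 69: fwd; pos4(id84) recv 55: drop; pos6(id81) recv 84: fwd; pos0(id69) recv 81: fwd; pos1(id38) recv 76: fwd
Round 3: pos3(id13) recv 69: fwd; pos7(id76) recv 84: fwd; pos1(id38) recv 81: fwd; pos2(id55) recv 76: fwd
Round 4: pos4(id84) recv 69: drop; pos0(id69) recv 84: fwd; pos2(id55) recv 81: fwd; pos3(id13) recv 76: fwd
Round 5: pos1(id38) recv 84: fwd; pos3(id13) recv 81: fwd; pos4(id84) recv 76: drop
Round 6: pos2(id55) recv 84: fwd; pos4(id84) recv 81: drop
Round 7: pos3(id13) recv 84: fwd
Round 8: pos4(id84) recv 84: ELECTED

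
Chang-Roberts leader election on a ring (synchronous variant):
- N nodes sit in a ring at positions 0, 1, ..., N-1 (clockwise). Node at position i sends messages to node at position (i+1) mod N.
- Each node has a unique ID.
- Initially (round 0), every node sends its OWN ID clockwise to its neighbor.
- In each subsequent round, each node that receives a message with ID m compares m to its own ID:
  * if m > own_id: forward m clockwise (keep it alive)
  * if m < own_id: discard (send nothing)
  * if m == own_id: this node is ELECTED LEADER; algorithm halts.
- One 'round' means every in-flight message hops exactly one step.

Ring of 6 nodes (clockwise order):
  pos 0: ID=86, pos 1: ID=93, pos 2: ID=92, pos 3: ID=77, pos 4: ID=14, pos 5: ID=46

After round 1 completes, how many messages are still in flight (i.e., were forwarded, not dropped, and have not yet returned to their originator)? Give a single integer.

Round 1: pos1(id93) recv 86: drop; pos2(id92) recv 93: fwd; pos3(id77) recv 92: fwd; pos4(id14) recv 77: fwd; pos5(id46) recv 14: drop; pos0(id86) recv 46: drop
After round 1: 3 messages still in flight

Answer: 3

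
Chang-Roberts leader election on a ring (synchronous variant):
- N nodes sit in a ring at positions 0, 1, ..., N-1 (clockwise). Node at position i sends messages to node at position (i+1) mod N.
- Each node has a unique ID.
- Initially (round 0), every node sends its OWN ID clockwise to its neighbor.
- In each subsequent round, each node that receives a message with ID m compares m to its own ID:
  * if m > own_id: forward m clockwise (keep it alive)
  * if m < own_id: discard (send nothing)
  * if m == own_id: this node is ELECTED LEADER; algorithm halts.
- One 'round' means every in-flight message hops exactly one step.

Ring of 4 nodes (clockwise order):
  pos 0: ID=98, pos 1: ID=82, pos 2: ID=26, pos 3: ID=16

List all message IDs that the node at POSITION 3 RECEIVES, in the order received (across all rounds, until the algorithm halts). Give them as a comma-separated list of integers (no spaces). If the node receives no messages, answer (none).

Round 1: pos1(id82) recv 98: fwd; pos2(id26) recv 82: fwd; pos3(id16) recv 26: fwd; pos0(id98) recv 16: drop
Round 2: pos2(id26) recv 98: fwd; pos3(id16) recv 82: fwd; pos0(id98) recv 26: drop
Round 3: pos3(id16) recv 98: fwd; pos0(id98) recv 82: drop
Round 4: pos0(id98) recv 98: ELECTED

Answer: 26,82,98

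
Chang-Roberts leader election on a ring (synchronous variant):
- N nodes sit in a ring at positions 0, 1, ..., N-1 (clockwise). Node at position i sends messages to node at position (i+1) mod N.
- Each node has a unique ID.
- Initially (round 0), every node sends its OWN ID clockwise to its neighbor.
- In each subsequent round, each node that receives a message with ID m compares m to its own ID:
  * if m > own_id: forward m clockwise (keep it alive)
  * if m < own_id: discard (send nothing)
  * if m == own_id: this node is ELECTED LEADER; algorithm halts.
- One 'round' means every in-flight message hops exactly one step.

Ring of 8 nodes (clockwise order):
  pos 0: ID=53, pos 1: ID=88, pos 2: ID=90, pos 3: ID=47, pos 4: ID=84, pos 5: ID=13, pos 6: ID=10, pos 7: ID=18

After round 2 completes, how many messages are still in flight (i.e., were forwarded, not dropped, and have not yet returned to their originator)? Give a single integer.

Round 1: pos1(id88) recv 53: drop; pos2(id90) recv 88: drop; pos3(id47) recv 90: fwd; pos4(id84) recv 47: drop; pos5(id13) recv 84: fwd; pos6(id10) recv 13: fwd; pos7(id18) recv 10: drop; pos0(id53) recv 18: drop
Round 2: pos4(id84) recv 90: fwd; pos6(id10) recv 84: fwd; pos7(id18) recv 13: drop
After round 2: 2 messages still in flight

Answer: 2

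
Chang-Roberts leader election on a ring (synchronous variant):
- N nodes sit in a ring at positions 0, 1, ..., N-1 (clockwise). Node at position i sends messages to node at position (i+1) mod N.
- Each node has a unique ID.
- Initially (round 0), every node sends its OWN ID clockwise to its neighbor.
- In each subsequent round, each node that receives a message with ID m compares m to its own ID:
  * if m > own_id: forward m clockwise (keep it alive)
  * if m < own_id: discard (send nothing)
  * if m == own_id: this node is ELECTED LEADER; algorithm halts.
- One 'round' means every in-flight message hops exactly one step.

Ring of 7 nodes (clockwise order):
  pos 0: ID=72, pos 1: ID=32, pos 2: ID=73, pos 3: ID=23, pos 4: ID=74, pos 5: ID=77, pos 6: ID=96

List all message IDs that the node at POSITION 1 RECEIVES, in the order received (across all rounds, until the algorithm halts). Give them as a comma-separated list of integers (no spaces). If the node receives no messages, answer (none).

Round 1: pos1(id32) recv 72: fwd; pos2(id73) recv 32: drop; pos3(id23) recv 73: fwd; pos4(id74) recv 23: drop; pos5(id77) recv 74: drop; pos6(id96) recv 77: drop; pos0(id72) recv 96: fwd
Round 2: pos2(id73) recv 72: drop; pos4(id74) recv 73: drop; pos1(id32) recv 96: fwd
Round 3: pos2(id73) recv 96: fwd
Round 4: pos3(id23) recv 96: fwd
Round 5: pos4(id74) recv 96: fwd
Round 6: pos5(id77) recv 96: fwd
Round 7: pos6(id96) recv 96: ELECTED

Answer: 72,96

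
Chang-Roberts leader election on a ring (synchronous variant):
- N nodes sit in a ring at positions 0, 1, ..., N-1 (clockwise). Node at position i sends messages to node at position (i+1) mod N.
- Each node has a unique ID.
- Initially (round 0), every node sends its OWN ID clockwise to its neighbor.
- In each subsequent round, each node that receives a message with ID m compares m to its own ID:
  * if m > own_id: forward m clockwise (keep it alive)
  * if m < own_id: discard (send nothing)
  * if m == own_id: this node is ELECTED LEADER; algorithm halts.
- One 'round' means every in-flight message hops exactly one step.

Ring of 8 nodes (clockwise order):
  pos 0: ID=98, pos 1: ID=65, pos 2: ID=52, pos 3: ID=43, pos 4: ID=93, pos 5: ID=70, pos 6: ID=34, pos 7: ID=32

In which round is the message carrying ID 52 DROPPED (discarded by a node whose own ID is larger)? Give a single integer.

Round 1: pos1(id65) recv 98: fwd; pos2(id52) recv 65: fwd; pos3(id43) recv 52: fwd; pos4(id93) recv 43: drop; pos5(id70) recv 93: fwd; pos6(id34) recv 70: fwd; pos7(id32) recv 34: fwd; pos0(id98) recv 32: drop
Round 2: pos2(id52) recv 98: fwd; pos3(id43) recv 65: fwd; pos4(id93) recv 52: drop; pos6(id34) recv 93: fwd; pos7(id32) recv 70: fwd; pos0(id98) recv 34: drop
Round 3: pos3(id43) recv 98: fwd; pos4(id93) recv 65: drop; pos7(id32) recv 93: fwd; pos0(id98) recv 70: drop
Round 4: pos4(id93) recv 98: fwd; pos0(id98) recv 93: drop
Round 5: pos5(id70) recv 98: fwd
Round 6: pos6(id34) recv 98: fwd
Round 7: pos7(id32) recv 98: fwd
Round 8: pos0(id98) recv 98: ELECTED
Message ID 52 originates at pos 2; dropped at pos 4 in round 2

Answer: 2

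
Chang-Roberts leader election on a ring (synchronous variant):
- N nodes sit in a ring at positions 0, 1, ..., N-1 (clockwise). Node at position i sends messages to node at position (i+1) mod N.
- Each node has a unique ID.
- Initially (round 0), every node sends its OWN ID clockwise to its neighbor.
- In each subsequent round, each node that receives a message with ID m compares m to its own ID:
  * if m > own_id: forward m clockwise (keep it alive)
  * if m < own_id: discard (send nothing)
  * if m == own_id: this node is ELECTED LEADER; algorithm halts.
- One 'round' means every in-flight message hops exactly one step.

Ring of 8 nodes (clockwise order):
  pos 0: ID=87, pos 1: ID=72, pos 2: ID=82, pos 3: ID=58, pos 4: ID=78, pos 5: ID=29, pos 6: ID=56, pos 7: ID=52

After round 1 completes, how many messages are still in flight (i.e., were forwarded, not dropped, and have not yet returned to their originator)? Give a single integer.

Answer: 4

Derivation:
Round 1: pos1(id72) recv 87: fwd; pos2(id82) recv 72: drop; pos3(id58) recv 82: fwd; pos4(id78) recv 58: drop; pos5(id29) recv 78: fwd; pos6(id56) recv 29: drop; pos7(id52) recv 56: fwd; pos0(id87) recv 52: drop
After round 1: 4 messages still in flight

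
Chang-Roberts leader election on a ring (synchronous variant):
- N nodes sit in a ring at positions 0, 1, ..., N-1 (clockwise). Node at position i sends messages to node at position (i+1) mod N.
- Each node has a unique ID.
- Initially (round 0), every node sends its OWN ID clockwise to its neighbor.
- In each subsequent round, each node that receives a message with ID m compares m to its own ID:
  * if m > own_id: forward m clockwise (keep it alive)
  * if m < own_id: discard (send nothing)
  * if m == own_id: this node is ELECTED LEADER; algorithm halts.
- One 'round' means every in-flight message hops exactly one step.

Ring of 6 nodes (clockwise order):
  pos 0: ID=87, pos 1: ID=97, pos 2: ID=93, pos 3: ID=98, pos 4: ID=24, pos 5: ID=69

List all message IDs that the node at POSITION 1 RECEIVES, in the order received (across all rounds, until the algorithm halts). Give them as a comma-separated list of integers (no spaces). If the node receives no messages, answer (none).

Answer: 87,98

Derivation:
Round 1: pos1(id97) recv 87: drop; pos2(id93) recv 97: fwd; pos3(id98) recv 93: drop; pos4(id24) recv 98: fwd; pos5(id69) recv 24: drop; pos0(id87) recv 69: drop
Round 2: pos3(id98) recv 97: drop; pos5(id69) recv 98: fwd
Round 3: pos0(id87) recv 98: fwd
Round 4: pos1(id97) recv 98: fwd
Round 5: pos2(id93) recv 98: fwd
Round 6: pos3(id98) recv 98: ELECTED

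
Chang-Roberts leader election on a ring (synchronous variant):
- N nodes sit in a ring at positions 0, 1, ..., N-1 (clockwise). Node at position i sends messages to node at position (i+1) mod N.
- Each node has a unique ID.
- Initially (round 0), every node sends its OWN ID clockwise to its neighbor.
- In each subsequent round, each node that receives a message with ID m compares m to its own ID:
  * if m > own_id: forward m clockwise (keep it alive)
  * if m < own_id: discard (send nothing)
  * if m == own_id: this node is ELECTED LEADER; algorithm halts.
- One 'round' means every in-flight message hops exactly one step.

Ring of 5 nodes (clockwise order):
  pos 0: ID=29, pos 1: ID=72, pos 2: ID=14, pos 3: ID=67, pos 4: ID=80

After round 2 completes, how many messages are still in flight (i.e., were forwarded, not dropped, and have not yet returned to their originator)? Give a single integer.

Round 1: pos1(id72) recv 29: drop; pos2(id14) recv 72: fwd; pos3(id67) recv 14: drop; pos4(id80) recv 67: drop; pos0(id29) recv 80: fwd
Round 2: pos3(id67) recv 72: fwd; pos1(id72) recv 80: fwd
After round 2: 2 messages still in flight

Answer: 2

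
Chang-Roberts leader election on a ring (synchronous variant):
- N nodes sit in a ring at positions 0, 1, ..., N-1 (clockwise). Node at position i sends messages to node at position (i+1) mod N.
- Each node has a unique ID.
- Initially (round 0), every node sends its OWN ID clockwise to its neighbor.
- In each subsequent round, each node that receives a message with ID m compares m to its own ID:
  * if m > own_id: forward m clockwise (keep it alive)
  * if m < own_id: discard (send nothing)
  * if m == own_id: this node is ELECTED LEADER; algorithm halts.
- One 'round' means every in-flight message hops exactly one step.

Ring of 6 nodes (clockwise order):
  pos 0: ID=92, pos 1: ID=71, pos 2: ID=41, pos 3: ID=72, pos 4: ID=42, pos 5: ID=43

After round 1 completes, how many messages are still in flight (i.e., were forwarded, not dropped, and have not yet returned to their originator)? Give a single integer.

Answer: 3

Derivation:
Round 1: pos1(id71) recv 92: fwd; pos2(id41) recv 71: fwd; pos3(id72) recv 41: drop; pos4(id42) recv 72: fwd; pos5(id43) recv 42: drop; pos0(id92) recv 43: drop
After round 1: 3 messages still in flight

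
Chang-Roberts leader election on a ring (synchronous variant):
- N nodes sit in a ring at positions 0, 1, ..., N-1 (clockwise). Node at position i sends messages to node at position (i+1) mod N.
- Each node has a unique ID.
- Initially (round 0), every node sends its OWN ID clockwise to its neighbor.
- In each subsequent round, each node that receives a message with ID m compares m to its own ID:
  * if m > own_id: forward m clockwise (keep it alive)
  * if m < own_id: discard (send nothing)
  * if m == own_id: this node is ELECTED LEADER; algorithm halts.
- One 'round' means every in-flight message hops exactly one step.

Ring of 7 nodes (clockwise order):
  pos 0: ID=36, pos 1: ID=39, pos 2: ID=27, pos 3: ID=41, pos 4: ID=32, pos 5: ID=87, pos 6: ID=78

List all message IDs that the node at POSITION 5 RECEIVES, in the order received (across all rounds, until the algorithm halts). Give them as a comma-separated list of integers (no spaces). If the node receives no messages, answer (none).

Round 1: pos1(id39) recv 36: drop; pos2(id27) recv 39: fwd; pos3(id41) recv 27: drop; pos4(id32) recv 41: fwd; pos5(id87) recv 32: drop; pos6(id78) recv 87: fwd; pos0(id36) recv 78: fwd
Round 2: pos3(id41) recv 39: drop; pos5(id87) recv 41: drop; pos0(id36) recv 87: fwd; pos1(id39) recv 78: fwd
Round 3: pos1(id39) recv 87: fwd; pos2(id27) recv 78: fwd
Round 4: pos2(id27) recv 87: fwd; pos3(id41) recv 78: fwd
Round 5: pos3(id41) recv 87: fwd; pos4(id32) recv 78: fwd
Round 6: pos4(id32) recv 87: fwd; pos5(id87) recv 78: drop
Round 7: pos5(id87) recv 87: ELECTED

Answer: 32,41,78,87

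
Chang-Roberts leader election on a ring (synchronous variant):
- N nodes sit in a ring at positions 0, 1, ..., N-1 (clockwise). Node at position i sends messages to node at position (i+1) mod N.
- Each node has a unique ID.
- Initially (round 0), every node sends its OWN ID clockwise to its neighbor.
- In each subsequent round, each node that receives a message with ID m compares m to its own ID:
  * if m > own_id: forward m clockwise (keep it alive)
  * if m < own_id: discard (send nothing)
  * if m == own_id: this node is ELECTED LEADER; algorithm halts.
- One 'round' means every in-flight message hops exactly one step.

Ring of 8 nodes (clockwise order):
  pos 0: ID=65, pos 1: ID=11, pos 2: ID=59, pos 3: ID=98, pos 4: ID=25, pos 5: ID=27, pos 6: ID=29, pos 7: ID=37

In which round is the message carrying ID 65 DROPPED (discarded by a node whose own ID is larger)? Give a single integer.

Round 1: pos1(id11) recv 65: fwd; pos2(id59) recv 11: drop; pos3(id98) recv 59: drop; pos4(id25) recv 98: fwd; pos5(id27) recv 25: drop; pos6(id29) recv 27: drop; pos7(id37) recv 29: drop; pos0(id65) recv 37: drop
Round 2: pos2(id59) recv 65: fwd; pos5(id27) recv 98: fwd
Round 3: pos3(id98) recv 65: drop; pos6(id29) recv 98: fwd
Round 4: pos7(id37) recv 98: fwd
Round 5: pos0(id65) recv 98: fwd
Round 6: pos1(id11) recv 98: fwd
Round 7: pos2(id59) recv 98: fwd
Round 8: pos3(id98) recv 98: ELECTED
Message ID 65 originates at pos 0; dropped at pos 3 in round 3

Answer: 3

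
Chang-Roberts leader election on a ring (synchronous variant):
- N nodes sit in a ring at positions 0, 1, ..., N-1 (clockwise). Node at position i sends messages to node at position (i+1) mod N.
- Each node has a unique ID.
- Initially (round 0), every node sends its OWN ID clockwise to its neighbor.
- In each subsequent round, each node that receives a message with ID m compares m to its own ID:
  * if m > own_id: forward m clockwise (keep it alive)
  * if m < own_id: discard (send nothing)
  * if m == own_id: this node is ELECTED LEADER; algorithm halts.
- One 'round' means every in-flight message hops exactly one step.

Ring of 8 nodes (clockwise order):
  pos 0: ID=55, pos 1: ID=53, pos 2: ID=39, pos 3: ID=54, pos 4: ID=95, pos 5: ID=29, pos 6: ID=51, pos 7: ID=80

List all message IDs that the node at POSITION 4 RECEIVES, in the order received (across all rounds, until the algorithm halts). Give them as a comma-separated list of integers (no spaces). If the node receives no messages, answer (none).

Round 1: pos1(id53) recv 55: fwd; pos2(id39) recv 53: fwd; pos3(id54) recv 39: drop; pos4(id95) recv 54: drop; pos5(id29) recv 95: fwd; pos6(id51) recv 29: drop; pos7(id80) recv 51: drop; pos0(id55) recv 80: fwd
Round 2: pos2(id39) recv 55: fwd; pos3(id54) recv 53: drop; pos6(id51) recv 95: fwd; pos1(id53) recv 80: fwd
Round 3: pos3(id54) recv 55: fwd; pos7(id80) recv 95: fwd; pos2(id39) recv 80: fwd
Round 4: pos4(id95) recv 55: drop; pos0(id55) recv 95: fwd; pos3(id54) recv 80: fwd
Round 5: pos1(id53) recv 95: fwd; pos4(id95) recv 80: drop
Round 6: pos2(id39) recv 95: fwd
Round 7: pos3(id54) recv 95: fwd
Round 8: pos4(id95) recv 95: ELECTED

Answer: 54,55,80,95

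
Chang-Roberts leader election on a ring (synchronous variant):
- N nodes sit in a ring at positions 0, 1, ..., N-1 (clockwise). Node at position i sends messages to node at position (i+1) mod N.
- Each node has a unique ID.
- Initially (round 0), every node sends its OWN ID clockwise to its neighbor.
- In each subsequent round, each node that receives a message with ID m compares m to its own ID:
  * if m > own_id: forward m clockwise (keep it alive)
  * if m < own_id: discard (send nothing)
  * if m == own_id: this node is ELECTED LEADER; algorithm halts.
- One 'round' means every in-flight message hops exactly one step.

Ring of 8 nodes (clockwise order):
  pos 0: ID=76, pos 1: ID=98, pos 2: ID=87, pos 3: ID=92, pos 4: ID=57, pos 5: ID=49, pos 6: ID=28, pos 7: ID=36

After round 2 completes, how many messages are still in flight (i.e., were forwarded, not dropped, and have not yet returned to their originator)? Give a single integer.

Round 1: pos1(id98) recv 76: drop; pos2(id87) recv 98: fwd; pos3(id92) recv 87: drop; pos4(id57) recv 92: fwd; pos5(id49) recv 57: fwd; pos6(id28) recv 49: fwd; pos7(id36) recv 28: drop; pos0(id76) recv 36: drop
Round 2: pos3(id92) recv 98: fwd; pos5(id49) recv 92: fwd; pos6(id28) recv 57: fwd; pos7(id36) recv 49: fwd
After round 2: 4 messages still in flight

Answer: 4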